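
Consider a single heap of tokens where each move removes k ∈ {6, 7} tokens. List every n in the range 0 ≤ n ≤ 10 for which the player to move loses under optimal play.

0, 1, 2, 3, 4, 5

Grundy values for subtraction set {6, 7}:
k:     0  1  2  3  4  5  6  7  8  9 10
g(k):  0  0  0  0  0  0  1  1  1  1  1
The P-positions (g = 0) in 0..10 are 0, 1, 2, 3, 4, 5.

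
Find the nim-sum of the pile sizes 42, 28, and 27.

45

Compute the nim-sum pairwise:
42 ^ 28 = 54
54 ^ 27 = 45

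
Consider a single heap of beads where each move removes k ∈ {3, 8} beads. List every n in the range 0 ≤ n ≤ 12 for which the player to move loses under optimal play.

Build the Grundy sequence with g(k) = mex{g(k−s) : s ∈ {3, 8}, s ≤ k}:
k:     0  1  2  3  4  5  6  7  8  9 10 11 12
g(k):  0  0  0  1  1  1  0  0  2  1  1  0  0
The P-positions (g = 0) in 0..12 are 0, 1, 2, 6, 7, 11, 12.

0, 1, 2, 6, 7, 11, 12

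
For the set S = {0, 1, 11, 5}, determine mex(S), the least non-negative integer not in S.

2

The values 0, 1 are all present; 2 is the first non-negative integer missing from the set.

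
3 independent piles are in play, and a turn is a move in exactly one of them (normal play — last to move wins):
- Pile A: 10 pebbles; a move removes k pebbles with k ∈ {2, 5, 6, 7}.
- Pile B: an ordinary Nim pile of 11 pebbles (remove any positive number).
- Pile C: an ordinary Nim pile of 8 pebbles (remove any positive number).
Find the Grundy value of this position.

For pile A, compute g(0), g(1), … with moves {2, 5, 6, 7}:
g(0) = mex{} = 0
g(1) = mex{} = 0
g(2) = mex{0} = 1
g(3) = mex{0} = 1
g(4) = mex{1} = 0
g(5) = mex{0,1} = 2
g(6) = mex{0} = 1
g(7) = mex{0,1,2} = 3
g(8) = mex{0,1} = 2
g(9) = mex{0,1,3} = 2
g(10) = mex{0,1,2} = 3
So g(10) = 3.
Pile B is a plain Nim pile of size 11, so its Grundy value is 11.
Pile C is a plain Nim pile of size 8, so its Grundy value is 8.
By the Sprague-Grundy theorem, the Grundy value of a sum of independent games is the XOR of the component values.
Combined value = 3 XOR 11 XOR 8 = 0.

0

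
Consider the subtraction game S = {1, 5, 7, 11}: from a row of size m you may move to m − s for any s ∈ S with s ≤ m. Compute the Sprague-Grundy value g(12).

0

Compute g(0), g(1), … for moves {1, 5, 7, 11}:
g(0) = mex{} = 0
g(1) = mex{0} = 1
g(2) = mex{1} = 0
g(3) = mex{0} = 1
g(4) = mex{1} = 0
g(5) = mex{0} = 1
g(6) = mex{1} = 0
g(7) = mex{0} = 1
g(8) = mex{1} = 0
g(9) = mex{0} = 1
g(10) = mex{1} = 0
g(11) = mex{0} = 1
g(12) = mex{1} = 0
So g(12) = 0.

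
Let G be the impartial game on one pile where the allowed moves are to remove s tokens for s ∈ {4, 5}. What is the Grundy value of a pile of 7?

Build the Grundy sequence with g(k) = mex{g(k−s) : s ∈ {4, 5}, s ≤ k}:
k:     0  1  2  3  4  5  6  7
g(k):  0  0  0  0  1  1  1  1
So g(7) = 1.

1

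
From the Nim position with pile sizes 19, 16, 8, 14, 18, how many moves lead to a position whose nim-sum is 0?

3

Nim-sum: 19 ⊕ 16 ⊕ 8 ⊕ 14 ⊕ 18 = 23.
The overall nim-sum is X = 23. A pile of size p has a winning move iff p XOR X < p (reduce it to p XOR X).
  19: 19 XOR 23 = 4 < 19 — winning move (to 4).
  16: 16 XOR 23 = 7 < 16 — winning move (to 7).
  8: 8 XOR 23 = 31 ≥ 8 — no move.
  14: 14 XOR 23 = 25 ≥ 14 — no move.
  18: 18 XOR 23 = 5 < 18 — winning move (to 5).
That gives 3 winning moves.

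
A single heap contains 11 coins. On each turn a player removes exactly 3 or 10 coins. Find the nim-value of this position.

1

Grundy values for subtraction set {3, 10}:
k:     0  1  2  3  4  5  6  7  8  9 10 11
g(k):  0  0  0  1  1  1  0  0  0  1  1  1
So g(11) = 1.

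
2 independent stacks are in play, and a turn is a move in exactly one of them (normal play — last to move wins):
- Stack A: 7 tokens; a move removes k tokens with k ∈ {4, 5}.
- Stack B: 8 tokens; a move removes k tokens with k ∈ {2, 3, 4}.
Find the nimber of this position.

0

For stack A, compute g(0), g(1), … with moves {4, 5}:
g(0) = mex{} = 0
g(1) = mex{} = 0
g(2) = mex{} = 0
g(3) = mex{} = 0
g(4) = mex{0} = 1
g(5) = mex{0} = 1
g(6) = mex{0} = 1
g(7) = mex{0} = 1
So g(7) = 1.
Grundy values for stack B (subtraction set {2, 3, 4}):
g(0) = mex{} = 0
g(1) = mex{} = 0
g(2) = mex{0} = 1
g(3) = mex{0} = 1
g(4) = mex{0,1} = 2
g(5) = mex{0,1} = 2
g(6) = mex{1,2} = 0
g(7) = mex{1,2} = 0
g(8) = mex{0,2} = 1
So g(8) = 1.
The value of a disjunctive sum is the nim-sum of the parts.
Combined value = 1 ⊕ 1 = 0.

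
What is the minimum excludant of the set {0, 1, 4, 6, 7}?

The values 0, 1 are all present; 2 is the first non-negative integer missing from the set.

2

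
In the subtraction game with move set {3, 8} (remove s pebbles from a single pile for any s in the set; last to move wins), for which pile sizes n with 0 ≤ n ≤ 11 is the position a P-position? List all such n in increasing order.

0, 1, 2, 6, 7, 11

Grundy values for subtraction set {3, 8}:
g(0) = mex{} = 0
g(1) = mex{} = 0
g(2) = mex{} = 0
g(3) = mex{0} = 1
g(4) = mex{0} = 1
g(5) = mex{0} = 1
g(6) = mex{1} = 0
g(7) = mex{1} = 0
g(8) = mex{0,1} = 2
g(9) = mex{0} = 1
g(10) = mex{0} = 1
g(11) = mex{1,2} = 0
The P-positions (g = 0) in 0..11 are 0, 1, 2, 6, 7, 11.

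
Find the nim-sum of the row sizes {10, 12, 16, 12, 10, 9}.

Compute the nim-sum pairwise:
10 ⊕ 12 = 6
6 ⊕ 16 = 22
22 ⊕ 12 = 26
26 ⊕ 10 = 16
16 ⊕ 9 = 25

25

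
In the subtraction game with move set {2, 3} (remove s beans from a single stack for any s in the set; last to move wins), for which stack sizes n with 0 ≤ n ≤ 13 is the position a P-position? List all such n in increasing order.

0, 1, 5, 6, 10, 11

Compute g(0), g(1), … for moves {2, 3}:
k:     0  1  2  3  4  5  6  7  8  9 10 11 12 13
g(k):  0  0  1  1  2  0  0  1  1  2  0  0  1  1
The P-positions (g = 0) in 0..13 are 0, 1, 5, 6, 10, 11.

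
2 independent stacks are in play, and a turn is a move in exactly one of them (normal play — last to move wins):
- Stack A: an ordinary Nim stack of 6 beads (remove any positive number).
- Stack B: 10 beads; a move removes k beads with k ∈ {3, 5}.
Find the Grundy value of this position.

Stack A is a plain Nim stack of size 6, so its Grundy value is 6.
For stack B, compute g(0), g(1), … with moves {3, 5}:
k:     0  1  2  3  4  5  6  7  8  9 10
g(k):  0  0  0  1  1  1  2  2  0  0  0
So g(10) = 0.
The value of a disjunctive sum is the nim-sum of the parts.
Combined value = 6 ⊕ 0 = 6.

6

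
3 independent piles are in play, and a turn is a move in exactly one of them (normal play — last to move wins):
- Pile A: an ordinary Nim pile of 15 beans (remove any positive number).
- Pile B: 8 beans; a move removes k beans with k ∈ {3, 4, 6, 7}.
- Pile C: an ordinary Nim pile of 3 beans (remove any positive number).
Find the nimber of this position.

Pile A is a plain Nim pile of size 15, so its Grundy value is 15.
For pile B, compute g(0), g(1), … with moves {3, 4, 6, 7}:
g(0) = mex{} = 0
g(1) = mex{} = 0
g(2) = mex{} = 0
g(3) = mex{0} = 1
g(4) = mex{0} = 1
g(5) = mex{0} = 1
g(6) = mex{0,1} = 2
g(7) = mex{0,1} = 2
g(8) = mex{0,1} = 2
So g(8) = 2.
Pile C is a plain Nim pile of size 3, so its Grundy value is 3.
By the Sprague-Grundy theorem, the Grundy value of a sum of independent games is the XOR of the component values.
Combined value = 15 ⊕ 2 ⊕ 3 = 14.

14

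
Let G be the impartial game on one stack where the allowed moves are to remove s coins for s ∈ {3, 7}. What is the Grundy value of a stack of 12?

0

Compute g(0), g(1), … for moves {3, 7}:
k:     0  1  2  3  4  5  6  7  8  9 10 11 12
g(k):  0  0  0  1  1  1  0  2  2  1  0  0  0
So g(12) = 0.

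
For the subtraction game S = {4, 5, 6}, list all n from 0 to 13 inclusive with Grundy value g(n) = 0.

0, 1, 2, 3, 10, 11, 12, 13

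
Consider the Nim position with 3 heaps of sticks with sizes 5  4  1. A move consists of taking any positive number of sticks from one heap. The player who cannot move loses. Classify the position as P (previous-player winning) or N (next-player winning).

Write each in binary and XOR column by column:
  101  (5)
  100  (4)
  001  (1)
  ---
  000  (0)
The nim-sum is 0, so this is a P-position: the player to move is in a losing position under optimal play.

P-position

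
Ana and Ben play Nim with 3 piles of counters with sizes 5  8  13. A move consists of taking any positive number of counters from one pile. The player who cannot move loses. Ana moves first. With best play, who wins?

Nim-sum: 5 XOR 8 XOR 13 = 0.
The nim-sum is 0, so this is a P-position: the player to move is in a losing position under optimal play; Ana is about to move from it and so loses — Ben wins.

Ben wins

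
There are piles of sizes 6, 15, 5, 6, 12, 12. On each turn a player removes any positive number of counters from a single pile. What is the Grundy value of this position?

Compute the nim-sum pairwise:
6 ⊕ 15 = 9
9 ⊕ 5 = 12
12 ⊕ 6 = 10
10 ⊕ 12 = 6
6 ⊕ 12 = 10

10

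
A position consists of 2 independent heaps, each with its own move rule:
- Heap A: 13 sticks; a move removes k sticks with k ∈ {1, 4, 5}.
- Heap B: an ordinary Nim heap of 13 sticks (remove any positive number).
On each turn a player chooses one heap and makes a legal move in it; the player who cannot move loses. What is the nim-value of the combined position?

14

Grundy values for heap A (subtraction set {1, 4, 5}):
g(0) = mex{} = 0
g(1) = mex{0} = 1
g(2) = mex{1} = 0
g(3) = mex{0} = 1
g(4) = mex{0,1} = 2
g(5) = mex{0,1,2} = 3
g(6) = mex{0,1,3} = 2
g(7) = mex{0,1,2} = 3
g(8) = mex{1,2,3} = 0
g(9) = mex{0,2,3} = 1
g(10) = mex{1,2,3} = 0
g(11) = mex{0,2,3} = 1
g(12) = mex{0,1,3} = 2
g(13) = mex{0,1,2} = 3
So g(13) = 3.
Heap B is a plain Nim heap of size 13, so its Grundy value is 13.
The value of a disjunctive sum is the nim-sum of the parts.
Combined value = 3 XOR 13 = 14.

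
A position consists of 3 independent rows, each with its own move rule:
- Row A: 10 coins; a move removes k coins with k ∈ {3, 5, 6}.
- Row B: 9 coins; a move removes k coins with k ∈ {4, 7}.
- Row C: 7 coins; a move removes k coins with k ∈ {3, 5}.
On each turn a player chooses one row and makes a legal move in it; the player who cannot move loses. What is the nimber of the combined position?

0

Grundy values for row A (subtraction set {3, 5, 6}):
k:     0  1  2  3  4  5  6  7  8  9 10
g(k):  0  0  0  1  1  1  2  2  2  0  0
So g(10) = 0.
Grundy values for row B (subtraction set {4, 7}):
g(0) = mex{} = 0
g(1) = mex{} = 0
g(2) = mex{} = 0
g(3) = mex{} = 0
g(4) = mex{0} = 1
g(5) = mex{0} = 1
g(6) = mex{0} = 1
g(7) = mex{0} = 1
g(8) = mex{0,1} = 2
g(9) = mex{0,1} = 2
So g(9) = 2.
For row C, compute g(0), g(1), … with moves {3, 5}:
g(0) = mex{} = 0
g(1) = mex{} = 0
g(2) = mex{} = 0
g(3) = mex{0} = 1
g(4) = mex{0} = 1
g(5) = mex{0} = 1
g(6) = mex{0,1} = 2
g(7) = mex{0,1} = 2
So g(7) = 2.
The value of a disjunctive sum is the nim-sum of the parts.
Combined value = 0 XOR 2 XOR 2 = 0.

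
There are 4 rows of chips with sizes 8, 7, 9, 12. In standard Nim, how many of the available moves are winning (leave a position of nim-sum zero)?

3

Write each in binary and XOR column by column:
  1000  (8)
  0111  (7)
  1001  (9)
  1100  (12)
  ----
  1010  (10)
The overall nim-sum is X = 10. A row of size p has a winning move iff p XOR X < p (reduce it to p XOR X).
  8: 8 XOR 10 = 2 < 8 — winning move (to 2).
  7: 7 XOR 10 = 13 ≥ 7 — no move.
  9: 9 XOR 10 = 3 < 9 — winning move (to 3).
  12: 12 XOR 10 = 6 < 12 — winning move (to 6).
That gives 3 winning moves.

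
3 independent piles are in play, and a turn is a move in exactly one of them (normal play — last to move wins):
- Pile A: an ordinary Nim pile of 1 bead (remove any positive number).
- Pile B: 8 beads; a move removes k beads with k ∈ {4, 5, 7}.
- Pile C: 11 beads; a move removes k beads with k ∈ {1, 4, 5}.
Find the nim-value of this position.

Pile A is a plain Nim pile of size 1, so its Grundy value is 1.
Grundy values for pile B (subtraction set {4, 5, 7}):
g(0) = mex{} = 0
g(1) = mex{} = 0
g(2) = mex{} = 0
g(3) = mex{} = 0
g(4) = mex{0} = 1
g(5) = mex{0} = 1
g(6) = mex{0} = 1
g(7) = mex{0} = 1
g(8) = mex{0,1} = 2
So g(8) = 2.
Grundy values for pile C (subtraction set {1, 4, 5}):
g(0) = mex{} = 0
g(1) = mex{0} = 1
g(2) = mex{1} = 0
g(3) = mex{0} = 1
g(4) = mex{0,1} = 2
g(5) = mex{0,1,2} = 3
g(6) = mex{0,1,3} = 2
g(7) = mex{0,1,2} = 3
g(8) = mex{1,2,3} = 0
g(9) = mex{0,2,3} = 1
g(10) = mex{1,2,3} = 0
g(11) = mex{0,2,3} = 1
So g(11) = 1.
The value of a disjunctive sum is the nim-sum of the parts.
Combined value = 1 XOR 2 XOR 1 = 2.

2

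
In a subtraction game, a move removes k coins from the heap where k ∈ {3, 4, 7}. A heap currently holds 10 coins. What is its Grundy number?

0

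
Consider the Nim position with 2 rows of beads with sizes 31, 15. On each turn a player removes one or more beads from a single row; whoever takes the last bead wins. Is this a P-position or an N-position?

N-position

Compute the nim-sum pairwise:
31 ^ 15 = 16
The nim-sum is 16 ≠ 0, so this is an N-position: the player to move can win.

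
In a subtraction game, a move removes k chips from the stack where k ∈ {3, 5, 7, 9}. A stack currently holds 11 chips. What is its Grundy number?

Build the Grundy sequence with g(k) = mex{g(k−s) : s ∈ {3, 5, 7, 9}, s ≤ k}:
k:     0  1  2  3  4  5  6  7  8  9 10 11
g(k):  0  0  0  1  1  1  2  2  2  3  3  3
So g(11) = 3.

3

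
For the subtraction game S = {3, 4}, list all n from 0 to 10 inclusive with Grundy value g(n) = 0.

Compute g(0), g(1), … for moves {3, 4}:
k:     0  1  2  3  4  5  6  7  8  9 10
g(k):  0  0  0  1  1  1  2  0  0  0  1
The P-positions (g = 0) in 0..10 are 0, 1, 2, 7, 8, 9.

0, 1, 2, 7, 8, 9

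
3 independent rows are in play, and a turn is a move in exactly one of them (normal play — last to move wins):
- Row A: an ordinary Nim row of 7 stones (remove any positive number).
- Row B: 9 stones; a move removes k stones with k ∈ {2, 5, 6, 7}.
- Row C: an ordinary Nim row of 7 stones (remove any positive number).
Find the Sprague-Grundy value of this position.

2

Row A is a plain Nim row of size 7, so its Grundy value is 7.
For row B, compute g(0), g(1), … with moves {2, 5, 6, 7}:
k:     0  1  2  3  4  5  6  7  8  9
g(k):  0  0  1  1  0  2  1  3  2  2
So g(9) = 2.
Row C is a plain Nim row of size 7, so its Grundy value is 7.
By the Sprague-Grundy theorem, the Grundy value of a sum of independent games is the XOR of the component values.
Combined value = 7 XOR 2 XOR 7 = 2.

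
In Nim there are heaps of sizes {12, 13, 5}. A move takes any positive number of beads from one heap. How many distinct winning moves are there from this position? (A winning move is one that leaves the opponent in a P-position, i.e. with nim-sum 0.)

Nim-sum: 12 ^ 13 ^ 5 = 4.
The overall nim-sum is X = 4. A heap of size p has a winning move iff p XOR X < p (reduce it to p XOR X).
  12: 12 XOR 4 = 8 < 12 — winning move (to 8).
  13: 13 XOR 4 = 9 < 13 — winning move (to 9).
  5: 5 XOR 4 = 1 < 5 — winning move (to 1).
That gives 3 winning moves.

3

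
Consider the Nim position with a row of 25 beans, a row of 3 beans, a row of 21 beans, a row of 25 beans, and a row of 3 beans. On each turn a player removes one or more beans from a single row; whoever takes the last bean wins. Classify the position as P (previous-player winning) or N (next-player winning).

N-position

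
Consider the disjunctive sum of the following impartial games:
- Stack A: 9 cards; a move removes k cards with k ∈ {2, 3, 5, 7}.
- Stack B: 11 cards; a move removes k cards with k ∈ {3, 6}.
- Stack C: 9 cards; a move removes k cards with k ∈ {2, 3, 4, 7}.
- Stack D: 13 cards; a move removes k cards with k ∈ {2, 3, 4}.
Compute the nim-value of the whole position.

4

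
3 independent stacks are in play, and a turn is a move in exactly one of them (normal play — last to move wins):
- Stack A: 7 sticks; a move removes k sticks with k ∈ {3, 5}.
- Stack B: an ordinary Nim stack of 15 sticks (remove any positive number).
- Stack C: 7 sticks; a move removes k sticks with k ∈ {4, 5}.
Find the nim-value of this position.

For stack A, compute g(0), g(1), … with moves {3, 5}:
k:     0  1  2  3  4  5  6  7
g(k):  0  0  0  1  1  1  2  2
So g(7) = 2.
Stack B is a plain Nim stack of size 15, so its Grundy value is 15.
For stack C, compute g(0), g(1), … with moves {4, 5}:
g(0) = mex{} = 0
g(1) = mex{} = 0
g(2) = mex{} = 0
g(3) = mex{} = 0
g(4) = mex{0} = 1
g(5) = mex{0} = 1
g(6) = mex{0} = 1
g(7) = mex{0} = 1
So g(7) = 1.
The value of a disjunctive sum is the nim-sum of the parts.
Combined value = 2 XOR 15 XOR 1 = 12.

12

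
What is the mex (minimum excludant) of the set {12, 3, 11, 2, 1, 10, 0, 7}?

4

The values 0, 1, 2, 3 are all present; 4 is the first non-negative integer missing from the set.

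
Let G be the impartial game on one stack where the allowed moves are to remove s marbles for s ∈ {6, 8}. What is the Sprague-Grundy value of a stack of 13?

Grundy values for subtraction set {6, 8}:
g(0) = mex{} = 0
g(1) = mex{} = 0
g(2) = mex{} = 0
g(3) = mex{} = 0
g(4) = mex{} = 0
g(5) = mex{} = 0
g(6) = mex{0} = 1
g(7) = mex{0} = 1
g(8) = mex{0} = 1
g(9) = mex{0} = 1
g(10) = mex{0} = 1
g(11) = mex{0} = 1
g(12) = mex{0,1} = 2
g(13) = mex{0,1} = 2
So g(13) = 2.

2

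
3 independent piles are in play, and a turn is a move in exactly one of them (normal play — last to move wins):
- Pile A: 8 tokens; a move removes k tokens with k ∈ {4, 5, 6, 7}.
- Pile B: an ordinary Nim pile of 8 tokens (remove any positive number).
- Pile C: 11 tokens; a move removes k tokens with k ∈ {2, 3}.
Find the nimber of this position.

10

Build the Grundy sequence for pile A with g(k) = mex{g(k−s) : s ∈ {4, 5, 6, 7}, s ≤ k}:
k:     0  1  2  3  4  5  6  7  8
g(k):  0  0  0  0  1  1  1  1  2
So g(8) = 2.
Pile B is a plain Nim pile of size 8, so its Grundy value is 8.
For pile C, compute g(0), g(1), … with moves {2, 3}:
g(0) = mex{} = 0
g(1) = mex{} = 0
g(2) = mex{0} = 1
g(3) = mex{0} = 1
g(4) = mex{0,1} = 2
g(5) = mex{1} = 0
g(6) = mex{1,2} = 0
g(7) = mex{0,2} = 1
g(8) = mex{0} = 1
g(9) = mex{0,1} = 2
g(10) = mex{1} = 0
g(11) = mex{1,2} = 0
So g(11) = 0.
The value of a disjunctive sum is the nim-sum of the parts.
Combined value = 2 XOR 8 XOR 0 = 10.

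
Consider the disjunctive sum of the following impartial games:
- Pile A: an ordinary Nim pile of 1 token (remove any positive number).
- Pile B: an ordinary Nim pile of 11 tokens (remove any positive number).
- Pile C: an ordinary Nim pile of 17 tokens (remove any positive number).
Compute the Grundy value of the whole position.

27

Pile A is a plain Nim pile of size 1, so its Grundy value is 1.
Pile B is a plain Nim pile of size 11, so its Grundy value is 11.
Pile C is a plain Nim pile of size 17, so its Grundy value is 17.
The value of a disjunctive sum is the nim-sum of the parts.
Combined value = 1 ⊕ 11 ⊕ 17 = 27.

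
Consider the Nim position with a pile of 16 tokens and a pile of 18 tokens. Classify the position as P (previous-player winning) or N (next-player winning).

N-position

Nim-sum: 16 ^ 18 = 2.
The nim-sum is 2 ≠ 0, so this is an N-position: the player to move can win.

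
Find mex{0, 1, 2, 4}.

3

The values 0, 1, 2 are all present; 3 is the first non-negative integer missing from the set.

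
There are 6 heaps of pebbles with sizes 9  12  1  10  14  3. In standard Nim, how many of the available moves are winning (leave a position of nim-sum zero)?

Compute the nim-sum pairwise:
9 ^ 12 = 5
5 ^ 1 = 4
4 ^ 10 = 14
14 ^ 14 = 0
0 ^ 3 = 3
The overall nim-sum is X = 3. A heap of size p has a winning move iff p XOR X < p (reduce it to p XOR X).
  9: 9 XOR 3 = 10 ≥ 9 — no move.
  12: 12 XOR 3 = 15 ≥ 12 — no move.
  1: 1 XOR 3 = 2 ≥ 1 — no move.
  10: 10 XOR 3 = 9 < 10 — winning move (to 9).
  14: 14 XOR 3 = 13 < 14 — winning move (to 13).
  3: 3 XOR 3 = 0 < 3 — winning move (to 0).
That gives 3 winning moves.

3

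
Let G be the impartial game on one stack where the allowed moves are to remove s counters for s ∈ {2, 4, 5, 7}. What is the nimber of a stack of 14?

Grundy values for subtraction set {2, 4, 5, 7}:
k:     0  1  2  3  4  5  6  7  8  9 10 11 12 13 14
g(k):  0  0  1  1  2  2  3  3  4  0  0  1  1  2  2
So g(14) = 2.

2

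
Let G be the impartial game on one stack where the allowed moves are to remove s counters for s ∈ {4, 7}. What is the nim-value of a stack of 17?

1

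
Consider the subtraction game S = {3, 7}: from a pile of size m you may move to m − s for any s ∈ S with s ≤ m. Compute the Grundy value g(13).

Build the Grundy sequence with g(k) = mex{g(k−s) : s ∈ {3, 7}, s ≤ k}:
k:     0  1  2  3  4  5  6  7  8  9 10 11 12 13
g(k):  0  0  0  1  1  1  0  2  2  1  0  0  0  1
So g(13) = 1.

1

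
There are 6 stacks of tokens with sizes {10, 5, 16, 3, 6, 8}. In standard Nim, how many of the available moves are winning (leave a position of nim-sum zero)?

Compute the nim-sum pairwise:
10 XOR 5 = 15
15 XOR 16 = 31
31 XOR 3 = 28
28 XOR 6 = 26
26 XOR 8 = 18
The overall nim-sum is X = 18. A stack of size p has a winning move iff p XOR X < p (reduce it to p XOR X).
  10: 10 XOR 18 = 24 ≥ 10 — no move.
  5: 5 XOR 18 = 23 ≥ 5 — no move.
  16: 16 XOR 18 = 2 < 16 — winning move (to 2).
  3: 3 XOR 18 = 17 ≥ 3 — no move.
  6: 6 XOR 18 = 20 ≥ 6 — no move.
  8: 8 XOR 18 = 26 ≥ 8 — no move.
That gives 1 winning move.

1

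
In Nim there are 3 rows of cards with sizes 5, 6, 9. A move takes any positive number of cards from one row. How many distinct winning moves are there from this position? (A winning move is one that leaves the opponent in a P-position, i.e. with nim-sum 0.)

1

Nim-sum: 5 XOR 6 XOR 9 = 10.
The overall nim-sum is X = 10. A row of size p has a winning move iff p XOR X < p (reduce it to p XOR X).
  5: 5 XOR 10 = 15 ≥ 5 — no move.
  6: 6 XOR 10 = 12 ≥ 6 — no move.
  9: 9 XOR 10 = 3 < 9 — winning move (to 3).
That gives 1 winning move.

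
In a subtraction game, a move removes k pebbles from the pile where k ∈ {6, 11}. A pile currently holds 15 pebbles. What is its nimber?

Compute g(0), g(1), … for moves {6, 11}:
k:     0  1  2  3  4  5  6  7  8  9 10 11 12 13 14 15
g(k):  0  0  0  0  0  0  1  1  1  1  1  1  2  2  2  2
So g(15) = 2.

2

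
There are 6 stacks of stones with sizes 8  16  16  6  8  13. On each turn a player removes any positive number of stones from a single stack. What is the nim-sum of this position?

11

Bitwise XOR of the heap sizes:
  01000  (8)
  10000  (16)
  10000  (16)
  00110  (6)
  01000  (8)
  01101  (13)
  -----
  01011  (11)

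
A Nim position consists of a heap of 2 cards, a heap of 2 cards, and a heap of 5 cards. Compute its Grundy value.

Compute the nim-sum pairwise:
2 ⊕ 2 = 0
0 ⊕ 5 = 5

5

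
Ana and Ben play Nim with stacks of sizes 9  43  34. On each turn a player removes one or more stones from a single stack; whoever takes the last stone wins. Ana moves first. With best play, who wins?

Ben wins

Nim-sum: 9 ^ 43 ^ 34 = 0.
The nim-sum is 0, so this is a P-position: the player to move is in a losing position under optimal play; Ana is about to move from it and so loses — Ben wins.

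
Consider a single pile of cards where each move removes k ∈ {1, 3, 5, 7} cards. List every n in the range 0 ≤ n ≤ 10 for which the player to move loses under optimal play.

0, 2, 4, 6, 8, 10

Build the Grundy sequence with g(k) = mex{g(k−s) : s ∈ {1, 3, 5, 7}, s ≤ k}:
g(0) = mex{} = 0
g(1) = mex{0} = 1
g(2) = mex{1} = 0
g(3) = mex{0} = 1
g(4) = mex{1} = 0
g(5) = mex{0} = 1
g(6) = mex{1} = 0
g(7) = mex{0} = 1
g(8) = mex{1} = 0
g(9) = mex{0} = 1
g(10) = mex{1} = 0
The P-positions (g = 0) in 0..10 are 0, 2, 4, 6, 8, 10.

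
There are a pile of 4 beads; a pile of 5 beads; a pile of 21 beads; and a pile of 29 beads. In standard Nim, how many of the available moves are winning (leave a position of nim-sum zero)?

Nim-sum: 4 ^ 5 ^ 21 ^ 29 = 9.
The overall nim-sum is X = 9. A pile of size p has a winning move iff p XOR X < p (reduce it to p XOR X).
  4: 4 XOR 9 = 13 ≥ 4 — no move.
  5: 5 XOR 9 = 12 ≥ 5 — no move.
  21: 21 XOR 9 = 28 ≥ 21 — no move.
  29: 29 XOR 9 = 20 < 29 — winning move (to 20).
That gives 1 winning move.

1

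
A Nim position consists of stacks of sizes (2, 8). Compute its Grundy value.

Compute the nim-sum pairwise:
2 ^ 8 = 10

10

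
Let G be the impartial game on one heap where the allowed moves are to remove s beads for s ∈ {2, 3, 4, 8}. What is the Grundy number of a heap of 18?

Compute g(0), g(1), … for moves {2, 3, 4, 8}:
k:     0  1  2  3  4  5  6  7  8  9 10 11 12 13 14 15 16 17 18
g(k):  0  0  1  1  2  2  0  0  1  1  2  2  0  0  1  1  2  2  0
So g(18) = 0.

0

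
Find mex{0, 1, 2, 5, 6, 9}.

The values 0, 1, 2 are all present; 3 is the first non-negative integer missing from the set.

3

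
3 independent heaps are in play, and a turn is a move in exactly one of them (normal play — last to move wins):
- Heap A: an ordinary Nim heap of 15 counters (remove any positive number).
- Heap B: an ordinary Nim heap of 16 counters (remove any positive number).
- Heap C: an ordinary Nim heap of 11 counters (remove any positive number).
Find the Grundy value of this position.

20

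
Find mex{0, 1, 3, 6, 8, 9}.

The values 0, 1 are all present; 2 is the first non-negative integer missing from the set.

2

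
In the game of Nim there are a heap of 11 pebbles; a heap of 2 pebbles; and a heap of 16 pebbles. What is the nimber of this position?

Compute the nim-sum pairwise:
11 ⊕ 2 = 9
9 ⊕ 16 = 25

25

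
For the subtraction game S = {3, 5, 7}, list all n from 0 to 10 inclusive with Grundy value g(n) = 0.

0, 1, 2, 10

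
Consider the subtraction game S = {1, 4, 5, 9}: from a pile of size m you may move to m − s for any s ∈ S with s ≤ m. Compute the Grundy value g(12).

2

Compute g(0), g(1), … for moves {1, 4, 5, 9}:
g(0) = mex{} = 0
g(1) = mex{0} = 1
g(2) = mex{1} = 0
g(3) = mex{0} = 1
g(4) = mex{0,1} = 2
g(5) = mex{0,1,2} = 3
g(6) = mex{0,1,3} = 2
g(7) = mex{0,1,2} = 3
g(8) = mex{1,2,3} = 0
g(9) = mex{0,2,3} = 1
g(10) = mex{1,2,3} = 0
g(11) = mex{0,2,3} = 1
g(12) = mex{0,1,3} = 2
So g(12) = 2.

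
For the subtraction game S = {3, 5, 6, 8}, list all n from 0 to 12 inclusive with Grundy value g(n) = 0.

0, 1, 2, 11, 12

Build the Grundy sequence with g(k) = mex{g(k−s) : s ∈ {3, 5, 6, 8}, s ≤ k}:
g(0) = mex{} = 0
g(1) = mex{} = 0
g(2) = mex{} = 0
g(3) = mex{0} = 1
g(4) = mex{0} = 1
g(5) = mex{0} = 1
g(6) = mex{0,1} = 2
g(7) = mex{0,1} = 2
g(8) = mex{0,1} = 2
g(9) = mex{0,1,2} = 3
g(10) = mex{0,1,2} = 3
g(11) = mex{1,2} = 0
g(12) = mex{1,2,3} = 0
The P-positions (g = 0) in 0..12 are 0, 1, 2, 11, 12.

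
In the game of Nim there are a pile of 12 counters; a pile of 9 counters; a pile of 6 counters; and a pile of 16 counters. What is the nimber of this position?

19

Write each in binary and XOR column by column:
  01100  (12)
  01001  (9)
  00110  (6)
  10000  (16)
  -----
  10011  (19)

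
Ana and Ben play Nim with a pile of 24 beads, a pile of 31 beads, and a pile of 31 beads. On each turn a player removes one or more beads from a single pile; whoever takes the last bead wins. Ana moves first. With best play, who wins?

Ana wins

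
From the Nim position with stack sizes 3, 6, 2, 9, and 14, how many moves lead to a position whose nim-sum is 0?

0

Compute the nim-sum pairwise:
3 ^ 6 = 5
5 ^ 2 = 7
7 ^ 9 = 14
14 ^ 14 = 0
The nim-sum is already 0, so every move leaves a nonzero nim-sum — there are no winning moves.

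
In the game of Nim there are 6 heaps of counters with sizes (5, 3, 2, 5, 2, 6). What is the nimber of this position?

5

In binary:
  101  (5)
  011  (3)
  010  (2)
  101  (5)
  010  (2)
  110  (6)
  ---
  101  (5)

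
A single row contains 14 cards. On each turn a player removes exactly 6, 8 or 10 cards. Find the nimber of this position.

2

Compute g(0), g(1), … for moves {6, 8, 10}:
k:     0  1  2  3  4  5  6  7  8  9 10 11 12 13 14
g(k):  0  0  0  0  0  0  1  1  1  1  1  1  2  2  2
So g(14) = 2.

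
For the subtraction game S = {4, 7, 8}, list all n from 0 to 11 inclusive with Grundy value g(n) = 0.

Compute g(0), g(1), … for moves {4, 7, 8}:
k:     0  1  2  3  4  5  6  7  8  9 10 11
g(k):  0  0  0  0  1  1  1  1  2  2  2  2
The P-positions (g = 0) in 0..11 are 0, 1, 2, 3.

0, 1, 2, 3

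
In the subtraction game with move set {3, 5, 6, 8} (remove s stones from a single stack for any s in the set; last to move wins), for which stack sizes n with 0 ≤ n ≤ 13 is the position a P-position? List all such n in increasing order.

Grundy values for subtraction set {3, 5, 6, 8}:
k:     0  1  2  3  4  5  6  7  8  9 10 11 12 13
g(k):  0  0  0  1  1  1  2  2  2  3  3  0  0  0
The P-positions (g = 0) in 0..13 are 0, 1, 2, 11, 12, 13.

0, 1, 2, 11, 12, 13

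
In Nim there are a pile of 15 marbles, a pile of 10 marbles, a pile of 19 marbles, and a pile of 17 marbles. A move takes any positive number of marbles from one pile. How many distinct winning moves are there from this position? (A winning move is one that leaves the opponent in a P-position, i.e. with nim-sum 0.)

Compute the nim-sum pairwise:
15 ⊕ 10 = 5
5 ⊕ 19 = 22
22 ⊕ 17 = 7
The overall nim-sum is X = 7. A pile of size p has a winning move iff p XOR X < p (reduce it to p XOR X).
  15: 15 XOR 7 = 8 < 15 — winning move (to 8).
  10: 10 XOR 7 = 13 ≥ 10 — no move.
  19: 19 XOR 7 = 20 ≥ 19 — no move.
  17: 17 XOR 7 = 22 ≥ 17 — no move.
That gives 1 winning move.

1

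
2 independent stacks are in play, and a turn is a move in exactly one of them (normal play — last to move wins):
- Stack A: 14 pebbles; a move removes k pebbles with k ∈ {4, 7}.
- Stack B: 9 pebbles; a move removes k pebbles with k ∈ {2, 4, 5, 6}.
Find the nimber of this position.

Grundy values for stack A (subtraction set {4, 7}):
g(0) = mex{} = 0
g(1) = mex{} = 0
g(2) = mex{} = 0
g(3) = mex{} = 0
g(4) = mex{0} = 1
g(5) = mex{0} = 1
g(6) = mex{0} = 1
g(7) = mex{0} = 1
g(8) = mex{0,1} = 2
g(9) = mex{0,1} = 2
g(10) = mex{0,1} = 2
g(11) = mex{1} = 0
g(12) = mex{1,2} = 0
g(13) = mex{1,2} = 0
g(14) = mex{1,2} = 0
So g(14) = 0.
Grundy values for stack B (subtraction set {2, 4, 5, 6}):
k:     0  1  2  3  4  5  6  7  8  9
g(k):  0  0  1  1  2  2  3  3  0  0
So g(9) = 0.
The value of a disjunctive sum is the nim-sum of the parts.
Combined value = 0 XOR 0 = 0.

0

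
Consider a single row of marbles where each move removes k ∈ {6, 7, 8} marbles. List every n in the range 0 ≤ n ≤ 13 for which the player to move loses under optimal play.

0, 1, 2, 3, 4, 5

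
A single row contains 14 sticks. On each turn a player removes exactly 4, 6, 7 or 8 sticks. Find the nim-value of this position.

0

Compute g(0), g(1), … for moves {4, 6, 7, 8}:
k:     0  1  2  3  4  5  6  7  8  9 10 11 12 13 14
g(k):  0  0  0  0  1  1  1  1  2  2  2  2  0  0  0
So g(14) = 0.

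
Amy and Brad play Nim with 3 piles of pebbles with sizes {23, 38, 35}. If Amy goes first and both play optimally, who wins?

Compute the nim-sum pairwise:
23 XOR 38 = 49
49 XOR 35 = 18
The nim-sum is 18 ≠ 0, so this is an N-position: the player to move can win; Amy has a winning move.

Amy wins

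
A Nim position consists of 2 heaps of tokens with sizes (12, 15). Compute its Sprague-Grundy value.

Nim-sum: 12 ^ 15 = 3.

3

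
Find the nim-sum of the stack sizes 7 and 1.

Nim-sum: 7 ⊕ 1 = 6.

6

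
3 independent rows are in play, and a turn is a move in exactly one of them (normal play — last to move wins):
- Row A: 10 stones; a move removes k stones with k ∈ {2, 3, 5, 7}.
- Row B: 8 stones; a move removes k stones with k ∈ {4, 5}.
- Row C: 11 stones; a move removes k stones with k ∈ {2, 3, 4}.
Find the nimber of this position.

Grundy values for row A (subtraction set {2, 3, 5, 7}):
g(0) = mex{} = 0
g(1) = mex{} = 0
g(2) = mex{0} = 1
g(3) = mex{0} = 1
g(4) = mex{0,1} = 2
g(5) = mex{0,1} = 2
g(6) = mex{0,1,2} = 3
g(7) = mex{0,1,2} = 3
g(8) = mex{0,1,2,3} = 4
g(9) = mex{1,2,3} = 0
g(10) = mex{1,2,3,4} = 0
So g(10) = 0.
For row B, compute g(0), g(1), … with moves {4, 5}:
k:     0  1  2  3  4  5  6  7  8
g(k):  0  0  0  0  1  1  1  1  2
So g(8) = 2.
For row C, compute g(0), g(1), … with moves {2, 3, 4}:
k:     0  1  2  3  4  5  6  7  8  9 10 11
g(k):  0  0  1  1  2  2  0  0  1  1  2  2
So g(11) = 2.
By the Sprague-Grundy theorem, the Grundy value of a sum of independent games is the XOR of the component values.
Combined value = 0 ⊕ 2 ⊕ 2 = 0.

0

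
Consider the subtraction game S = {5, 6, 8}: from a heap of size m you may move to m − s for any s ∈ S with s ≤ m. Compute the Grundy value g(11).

Build the Grundy sequence with g(k) = mex{g(k−s) : s ∈ {5, 6, 8}, s ≤ k}:
g(0) = mex{} = 0
g(1) = mex{} = 0
g(2) = mex{} = 0
g(3) = mex{} = 0
g(4) = mex{} = 0
g(5) = mex{0} = 1
g(6) = mex{0} = 1
g(7) = mex{0} = 1
g(8) = mex{0} = 1
g(9) = mex{0} = 1
g(10) = mex{0,1} = 2
g(11) = mex{0,1} = 2
So g(11) = 2.

2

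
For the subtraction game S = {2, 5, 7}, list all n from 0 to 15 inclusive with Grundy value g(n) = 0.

0, 1, 4, 10, 13, 14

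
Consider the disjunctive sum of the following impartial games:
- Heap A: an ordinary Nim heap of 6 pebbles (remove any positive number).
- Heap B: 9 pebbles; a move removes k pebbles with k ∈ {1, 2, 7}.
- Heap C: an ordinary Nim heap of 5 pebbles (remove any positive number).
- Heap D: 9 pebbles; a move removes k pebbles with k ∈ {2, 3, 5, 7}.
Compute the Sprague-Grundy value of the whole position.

Heap A is a plain Nim heap of size 6, so its Grundy value is 6.
Build the Grundy sequence for heap B with g(k) = mex{g(k−s) : s ∈ {1, 2, 7}, s ≤ k}:
k:     0  1  2  3  4  5  6  7  8  9
g(k):  0  1  2  0  1  2  0  1  2  0
So g(9) = 0.
Heap C is a plain Nim heap of size 5, so its Grundy value is 5.
Build the Grundy sequence for heap D with g(k) = mex{g(k−s) : s ∈ {2, 3, 5, 7}, s ≤ k}:
g(0) = mex{} = 0
g(1) = mex{} = 0
g(2) = mex{0} = 1
g(3) = mex{0} = 1
g(4) = mex{0,1} = 2
g(5) = mex{0,1} = 2
g(6) = mex{0,1,2} = 3
g(7) = mex{0,1,2} = 3
g(8) = mex{0,1,2,3} = 4
g(9) = mex{1,2,3} = 0
So g(9) = 0.
The value of a disjunctive sum is the nim-sum of the parts.
Combined value = 6 XOR 0 XOR 5 XOR 0 = 3.

3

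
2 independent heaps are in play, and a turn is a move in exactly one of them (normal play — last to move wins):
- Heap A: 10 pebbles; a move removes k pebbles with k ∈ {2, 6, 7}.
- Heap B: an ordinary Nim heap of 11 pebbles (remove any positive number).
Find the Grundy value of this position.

For heap A, compute g(0), g(1), … with moves {2, 6, 7}:
g(0) = mex{} = 0
g(1) = mex{} = 0
g(2) = mex{0} = 1
g(3) = mex{0} = 1
g(4) = mex{1} = 0
g(5) = mex{1} = 0
g(6) = mex{0} = 1
g(7) = mex{0} = 1
g(8) = mex{0,1} = 2
g(9) = mex{1} = 0
g(10) = mex{0,1,2} = 3
So g(10) = 3.
Heap B is a plain Nim heap of size 11, so its Grundy value is 11.
By the Sprague-Grundy theorem, the Grundy value of a sum of independent games is the XOR of the component values.
Combined value = 3 XOR 11 = 8.

8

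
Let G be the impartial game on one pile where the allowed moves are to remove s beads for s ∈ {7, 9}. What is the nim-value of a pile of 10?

1

Grundy values for subtraction set {7, 9}:
g(0) = mex{} = 0
g(1) = mex{} = 0
g(2) = mex{} = 0
g(3) = mex{} = 0
g(4) = mex{} = 0
g(5) = mex{} = 0
g(6) = mex{} = 0
g(7) = mex{0} = 1
g(8) = mex{0} = 1
g(9) = mex{0} = 1
g(10) = mex{0} = 1
So g(10) = 1.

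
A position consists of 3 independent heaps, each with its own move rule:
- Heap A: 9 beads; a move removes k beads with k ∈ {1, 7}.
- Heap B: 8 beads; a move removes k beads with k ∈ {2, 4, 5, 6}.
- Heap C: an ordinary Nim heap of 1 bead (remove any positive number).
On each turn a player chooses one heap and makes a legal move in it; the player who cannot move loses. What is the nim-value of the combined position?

0

Build the Grundy sequence for heap A with g(k) = mex{g(k−s) : s ∈ {1, 7}, s ≤ k}:
g(0) = mex{} = 0
g(1) = mex{0} = 1
g(2) = mex{1} = 0
g(3) = mex{0} = 1
g(4) = mex{1} = 0
g(5) = mex{0} = 1
g(6) = mex{1} = 0
g(7) = mex{0} = 1
g(8) = mex{1} = 0
g(9) = mex{0} = 1
So g(9) = 1.
For heap B, compute g(0), g(1), … with moves {2, 4, 5, 6}:
g(0) = mex{} = 0
g(1) = mex{} = 0
g(2) = mex{0} = 1
g(3) = mex{0} = 1
g(4) = mex{0,1} = 2
g(5) = mex{0,1} = 2
g(6) = mex{0,1,2} = 3
g(7) = mex{0,1,2} = 3
g(8) = mex{1,2,3} = 0
So g(8) = 0.
Heap C is a plain Nim heap of size 1, so its Grundy value is 1.
The value of a disjunctive sum is the nim-sum of the parts.
Combined value = 1 XOR 0 XOR 1 = 0.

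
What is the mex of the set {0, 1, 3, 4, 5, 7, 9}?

2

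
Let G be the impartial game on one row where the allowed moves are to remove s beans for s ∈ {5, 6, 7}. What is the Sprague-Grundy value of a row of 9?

1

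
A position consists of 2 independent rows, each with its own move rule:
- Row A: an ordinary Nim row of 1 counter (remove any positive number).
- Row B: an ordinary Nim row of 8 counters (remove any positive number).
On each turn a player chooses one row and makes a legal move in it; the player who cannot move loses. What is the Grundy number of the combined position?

Row A is a plain Nim row of size 1, so its Grundy value is 1.
Row B is a plain Nim row of size 8, so its Grundy value is 8.
The value of a disjunctive sum is the nim-sum of the parts.
Combined value = 1 ⊕ 8 = 9.

9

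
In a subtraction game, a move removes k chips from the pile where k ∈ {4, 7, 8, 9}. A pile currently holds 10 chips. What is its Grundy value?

Compute g(0), g(1), … for moves {4, 7, 8, 9}:
g(0) = mex{} = 0
g(1) = mex{} = 0
g(2) = mex{} = 0
g(3) = mex{} = 0
g(4) = mex{0} = 1
g(5) = mex{0} = 1
g(6) = mex{0} = 1
g(7) = mex{0} = 1
g(8) = mex{0,1} = 2
g(9) = mex{0,1} = 2
g(10) = mex{0,1} = 2
So g(10) = 2.

2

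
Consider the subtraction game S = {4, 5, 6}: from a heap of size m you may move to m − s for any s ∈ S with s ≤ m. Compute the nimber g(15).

1

Build the Grundy sequence with g(k) = mex{g(k−s) : s ∈ {4, 5, 6}, s ≤ k}:
k:     0  1  2  3  4  5  6  7  8  9 10 11 12 13 14 15
g(k):  0  0  0  0  1  1  1  1  2  2  0  0  0  0  1  1
So g(15) = 1.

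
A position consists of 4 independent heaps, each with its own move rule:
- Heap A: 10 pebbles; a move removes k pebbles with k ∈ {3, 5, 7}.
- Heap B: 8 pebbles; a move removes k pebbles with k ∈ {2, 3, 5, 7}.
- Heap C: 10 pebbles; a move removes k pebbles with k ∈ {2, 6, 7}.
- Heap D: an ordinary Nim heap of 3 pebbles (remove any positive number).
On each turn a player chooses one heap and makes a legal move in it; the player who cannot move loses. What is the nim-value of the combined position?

4

Grundy values for heap A (subtraction set {3, 5, 7}):
g(0) = mex{} = 0
g(1) = mex{} = 0
g(2) = mex{} = 0
g(3) = mex{0} = 1
g(4) = mex{0} = 1
g(5) = mex{0} = 1
g(6) = mex{0,1} = 2
g(7) = mex{0,1} = 2
g(8) = mex{0,1} = 2
g(9) = mex{0,1,2} = 3
g(10) = mex{1,2} = 0
So g(10) = 0.
For heap B, compute g(0), g(1), … with moves {2, 3, 5, 7}:
k:     0  1  2  3  4  5  6  7  8
g(k):  0  0  1  1  2  2  3  3  4
So g(8) = 4.
Build the Grundy sequence for heap C with g(k) = mex{g(k−s) : s ∈ {2, 6, 7}, s ≤ k}:
k:     0  1  2  3  4  5  6  7  8  9 10
g(k):  0  0  1  1  0  0  1  1  2  0  3
So g(10) = 3.
Heap D is a plain Nim heap of size 3, so its Grundy value is 3.
By the Sprague-Grundy theorem, the Grundy value of a sum of independent games is the XOR of the component values.
Combined value = 0 XOR 4 XOR 3 XOR 3 = 4.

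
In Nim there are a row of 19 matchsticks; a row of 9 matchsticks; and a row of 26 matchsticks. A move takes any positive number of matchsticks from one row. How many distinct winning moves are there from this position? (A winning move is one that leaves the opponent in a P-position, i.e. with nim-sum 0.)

In binary:
  10011  (19)
  01001  (9)
  11010  (26)
  -----
  00000  (0)
The nim-sum is already 0, so every move leaves a nonzero nim-sum — there are no winning moves.

0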